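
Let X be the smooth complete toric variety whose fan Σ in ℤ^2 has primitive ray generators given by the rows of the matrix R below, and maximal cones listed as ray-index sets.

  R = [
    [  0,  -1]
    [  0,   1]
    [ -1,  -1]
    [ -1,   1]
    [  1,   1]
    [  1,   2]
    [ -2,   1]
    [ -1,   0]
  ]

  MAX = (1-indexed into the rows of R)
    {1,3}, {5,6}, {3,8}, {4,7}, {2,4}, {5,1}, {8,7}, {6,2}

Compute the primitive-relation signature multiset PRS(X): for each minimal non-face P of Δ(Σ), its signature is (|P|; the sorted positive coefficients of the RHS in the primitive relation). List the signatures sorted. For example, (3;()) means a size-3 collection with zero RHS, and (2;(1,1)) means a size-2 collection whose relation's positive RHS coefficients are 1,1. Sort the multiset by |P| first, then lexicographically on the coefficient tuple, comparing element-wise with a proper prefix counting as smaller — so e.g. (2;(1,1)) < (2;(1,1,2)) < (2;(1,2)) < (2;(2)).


The 20 primitive collections of Σ (r=8, n=2):

  P={1,2}:  v_{1} + v_{2} = 0 — sig = (2;())
  P={3,5}:  v_{3} + v_{5} = 0 — sig = (2;())
  P={1,4}:  v_{1} + v_{4} = v_{8} — sig = (2;(1))
  P={1,6}:  v_{1} + v_{6} = v_{5} — sig = (2;(1))
  P={1,8}:  v_{1} + v_{8} = v_{3} — sig = (2;(1))
  P={2,3}:  v_{2} + v_{3} = v_{8} — sig = (2;(1))
  P={2,5}:  v_{2} + v_{5} = v_{6} — sig = (2;(1))
  P={2,8}:  v_{2} + v_{8} = v_{4} — sig = (2;(1))
  P={3,6}:  v_{3} + v_{6} = v_{2} — sig = (2;(1))
  P={4,8}:  v_{4} + v_{8} = v_{7} — sig = (2;(1))
  P={5,8}:  v_{5} + v_{8} = v_{2} — sig = (2;(1))
  P={5,7}:  v_{5} + v_{7} = v_{2} + v_{4} — sig = (2;(1,1))
  P={6,7}:  v_{6} + v_{7} = 2·v_{2} + v_{4} — sig = (2;(1,2))
  P={1,7}:  v_{1} + v_{7} = 2·v_{8} — sig = (2;(2))
  P={2,7}:  v_{2} + v_{7} = 2·v_{4} — sig = (2;(2))
  P={3,4}:  v_{3} + v_{4} = 2·v_{8} — sig = (2;(2))
  P={4,5}:  v_{4} + v_{5} = 2·v_{2} — sig = (2;(2))
  P={6,8}:  v_{6} + v_{8} = 2·v_{2} — sig = (2;(2))
  P={3,7}:  v_{3} + v_{7} = 3·v_{8} — sig = (2;(3))
  P={4,6}:  v_{4} + v_{6} = 3·v_{2} — sig = (2;(3))

Sorted signature multiset PRS(X):
    |P|=2: 20 collections, coeffs (), (), (1), (1), (1), (1), (1), (1), (1), (1), (1), (1,1), (1,2), (2), (2), (2), (2), (2), (3), (3)


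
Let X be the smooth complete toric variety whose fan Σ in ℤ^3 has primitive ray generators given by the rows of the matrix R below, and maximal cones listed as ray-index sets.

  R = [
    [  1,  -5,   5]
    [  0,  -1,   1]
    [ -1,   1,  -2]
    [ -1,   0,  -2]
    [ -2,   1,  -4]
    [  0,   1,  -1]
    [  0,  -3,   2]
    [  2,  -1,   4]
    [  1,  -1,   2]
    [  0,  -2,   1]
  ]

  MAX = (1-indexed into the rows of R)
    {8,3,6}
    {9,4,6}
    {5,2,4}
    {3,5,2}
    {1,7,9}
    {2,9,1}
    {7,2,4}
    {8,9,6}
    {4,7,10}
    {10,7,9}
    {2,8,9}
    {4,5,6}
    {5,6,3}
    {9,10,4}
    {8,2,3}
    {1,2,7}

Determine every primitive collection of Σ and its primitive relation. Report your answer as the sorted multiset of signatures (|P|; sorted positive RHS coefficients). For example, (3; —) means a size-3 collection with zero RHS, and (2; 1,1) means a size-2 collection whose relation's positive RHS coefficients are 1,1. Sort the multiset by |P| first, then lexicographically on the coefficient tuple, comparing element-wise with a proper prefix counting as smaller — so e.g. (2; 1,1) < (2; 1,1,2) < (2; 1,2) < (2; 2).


|primitive collections| = 24. Relations:

  {2,6}:  v_{2} + v_{6} = 0  ⇒ sig = (2; —)
  {3,9}:  v_{3} + v_{9} = 0  ⇒ sig = (2; —)
  {5,8}:  v_{5} + v_{8} = 0  ⇒ sig = (2; —)
  {2,10}:  v_{2} + v_{10} = v_{7}  ⇒ sig = (2; 1)
  {3,4}:  v_{3} + v_{4} = v_{5}  ⇒ sig = (2; 1)
  {4,8}:  v_{4} + v_{8} = v_{9}  ⇒ sig = (2; 1)
  {5,9}:  v_{5} + v_{9} = v_{4}  ⇒ sig = (2; 1)
  {6,7}:  v_{6} + v_{7} = v_{10}  ⇒ sig = (2; 1)
  {1,3}:  v_{1} + v_{3} = v_{2} + v_{7}  ⇒ sig = (2; 1,1)
  {1,4}:  v_{1} + v_{4} = v_{7} + v_{10}  ⇒ sig = (2; 1,1)
  {1,6}:  v_{1} + v_{6} = v_{7} + v_{9}  ⇒ sig = (2; 1,1)
  {3,10}:  v_{3} + v_{10} = v_{2} + v_{4}  ⇒ sig = (2; 1,1)
  {6,10}:  v_{6} + v_{10} = v_{4} + v_{9}  ⇒ sig = (2; 1,1)
  {1,5}:  v_{1} + v_{5} = v_{2} + v_{4} + v_{7}  ⇒ sig = (2; 1,1,1)
  {1,10}:  v_{1} + v_{10} = 2·v_{7} + v_{9}  ⇒ sig = (2; 1,2)
  {3,7}:  v_{3} + v_{7} = 2·v_{2} + v_{4}  ⇒ sig = (2; 1,2)
  {5,10}:  v_{5} + v_{10} = v_{2} + 2·v_{4}  ⇒ sig = (2; 1,2)
  {8,10}:  v_{8} + v_{10} = v_{2} + 2·v_{9}  ⇒ sig = (2; 1,2)
  {5,7}:  v_{5} + v_{7} = 2·v_{2} + 2·v_{4}  ⇒ sig = (2; 2,2)
  {7,8}:  v_{7} + v_{8} = 2·v_{2} + 2·v_{9}  ⇒ sig = (2; 2,2)
  {1,8}:  v_{1} + v_{8} = 3·v_{2} + 3·v_{9}  ⇒ sig = (2; 3,3)
  {2,4,9}:  v_{2} + v_{4} + v_{9} = v_{10}  ⇒ sig = (3; 1)
  {2,7,9}:  v_{2} + v_{7} + v_{9} = v_{1}  ⇒ sig = (3; 1)
  {4,7,9}:  v_{4} + v_{7} + v_{9} = 2·v_{10}  ⇒ sig = (3; 2)

Signatures (|P|; sorted positive RHS coefficients), sorted:
    |P|=2: 21 collections, coeffs (), (), (), (1), (1), (1), (1), (1), (1,1), (1,1), (1,1), (1,1), (1,1), (1,1,1), (1,2), (1,2), (1,2), (1,2), (2,2), (2,2), (3,3)
    |P|=3: 3 collections, coeffs (1), (1), (2)


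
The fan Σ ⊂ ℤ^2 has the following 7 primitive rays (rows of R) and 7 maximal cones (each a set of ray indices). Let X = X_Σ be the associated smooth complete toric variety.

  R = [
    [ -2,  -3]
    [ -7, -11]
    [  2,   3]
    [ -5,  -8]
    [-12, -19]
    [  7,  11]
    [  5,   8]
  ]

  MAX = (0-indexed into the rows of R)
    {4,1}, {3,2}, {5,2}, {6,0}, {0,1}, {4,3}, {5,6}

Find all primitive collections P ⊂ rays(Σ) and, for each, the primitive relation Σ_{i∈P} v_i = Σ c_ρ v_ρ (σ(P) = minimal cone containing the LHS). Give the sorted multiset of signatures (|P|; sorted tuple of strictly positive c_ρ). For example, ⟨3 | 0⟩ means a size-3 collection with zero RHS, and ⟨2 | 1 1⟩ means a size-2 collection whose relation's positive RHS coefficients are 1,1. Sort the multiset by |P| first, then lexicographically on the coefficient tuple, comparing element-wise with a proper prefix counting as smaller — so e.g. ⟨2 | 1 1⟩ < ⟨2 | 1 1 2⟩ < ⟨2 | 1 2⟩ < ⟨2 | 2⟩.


14 collections generate NE(X_Σ); each relation:

  P = {0,2}:  v_{0} + v_{2} = 0 ; sig = ⟨2 | 0⟩
  P = {1,5}:  v_{1} + v_{5} = 0 ; sig = ⟨2 | 0⟩
  P = {3,6}:  v_{3} + v_{6} = 0 ; sig = ⟨2 | 0⟩
  P = {0,3}:  v_{0} + v_{3} = v_{1} ; sig = ⟨2 | 1⟩
  P = {0,5}:  v_{0} + v_{5} = v_{6} ; sig = ⟨2 | 1⟩
  P = {1,2}:  v_{1} + v_{2} = v_{3} ; sig = ⟨2 | 1⟩
  P = {1,3}:  v_{1} + v_{3} = v_{4} ; sig = ⟨2 | 1⟩
  P = {1,6}:  v_{1} + v_{6} = v_{0} ; sig = ⟨2 | 1⟩
  P = {2,6}:  v_{2} + v_{6} = v_{5} ; sig = ⟨2 | 1⟩
  P = {3,5}:  v_{3} + v_{5} = v_{2} ; sig = ⟨2 | 1⟩
  P = {4,5}:  v_{4} + v_{5} = v_{3} ; sig = ⟨2 | 1⟩
  P = {4,6}:  v_{4} + v_{6} = v_{1} ; sig = ⟨2 | 1⟩
  P = {0,4}:  v_{0} + v_{4} = 2·v_{1} ; sig = ⟨2 | 2⟩
  P = {2,4}:  v_{2} + v_{4} = 2·v_{3} ; sig = ⟨2 | 2⟩

Signatures (|P|; sorted positive RHS coefficients), sorted:
{ ⟨2 | 0⟩ ×3,  ⟨2 | 1⟩ ×9,  ⟨2 | 2⟩ ×2 }


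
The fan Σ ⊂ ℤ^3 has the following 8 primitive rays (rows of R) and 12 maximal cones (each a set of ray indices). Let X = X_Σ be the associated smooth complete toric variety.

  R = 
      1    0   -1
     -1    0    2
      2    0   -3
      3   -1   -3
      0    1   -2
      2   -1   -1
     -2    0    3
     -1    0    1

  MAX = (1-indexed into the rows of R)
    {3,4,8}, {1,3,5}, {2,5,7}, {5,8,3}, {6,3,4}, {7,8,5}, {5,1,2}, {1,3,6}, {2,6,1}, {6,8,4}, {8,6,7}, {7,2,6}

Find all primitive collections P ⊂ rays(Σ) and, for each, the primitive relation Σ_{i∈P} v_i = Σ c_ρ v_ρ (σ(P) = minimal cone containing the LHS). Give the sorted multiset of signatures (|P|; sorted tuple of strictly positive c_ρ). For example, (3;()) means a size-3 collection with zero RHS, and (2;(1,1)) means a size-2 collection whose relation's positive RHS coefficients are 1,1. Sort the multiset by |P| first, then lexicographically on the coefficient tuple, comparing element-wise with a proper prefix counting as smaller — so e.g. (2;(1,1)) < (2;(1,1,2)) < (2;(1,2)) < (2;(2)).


|primitive collections| = 11. Relations:

  P = {1,8}:  v_{1} + v_{8} = 0  ⟹  sig = (2;())
  P = {3,7}:  v_{3} + v_{7} = 0  ⟹  sig = (2;())
  P = {1,7}:  v_{1} + v_{7} = v_{2}  ⟹  sig = (2;(1))
  P = {2,3}:  v_{2} + v_{3} = v_{1}  ⟹  sig = (2;(1))
  P = {2,4}:  v_{2} + v_{4} = v_{6}  ⟹  sig = (2;(1))
  P = {2,8}:  v_{2} + v_{8} = v_{7}  ⟹  sig = (2;(1))
  P = {5,6}:  v_{5} + v_{6} = v_{3}  ⟹  sig = (2;(1))
  P = {1,4}:  v_{1} + v_{4} = v_{3} + v_{6}  ⟹  sig = (2;(1,1))
  P = {4,7}:  v_{4} + v_{7} = v_{6} + v_{8}  ⟹  sig = (2;(1,1))
  P = {4,5}:  v_{4} + v_{5} = 2·v_{3} + v_{8}  ⟹  sig = (2;(1,2))
  P = {3,6,8}:  v_{3} + v_{6} + v_{8} = v_{4}  ⟹  sig = (3;(1))

Signatures (|P|; sorted positive RHS coefficients), sorted:
[(2;()), (2;()), (2;(1)), (2;(1)), (2;(1)), (2;(1)), (2;(1)), (2;(1,1)), (2;(1,1)), (2;(1,2)), (3;(1))]


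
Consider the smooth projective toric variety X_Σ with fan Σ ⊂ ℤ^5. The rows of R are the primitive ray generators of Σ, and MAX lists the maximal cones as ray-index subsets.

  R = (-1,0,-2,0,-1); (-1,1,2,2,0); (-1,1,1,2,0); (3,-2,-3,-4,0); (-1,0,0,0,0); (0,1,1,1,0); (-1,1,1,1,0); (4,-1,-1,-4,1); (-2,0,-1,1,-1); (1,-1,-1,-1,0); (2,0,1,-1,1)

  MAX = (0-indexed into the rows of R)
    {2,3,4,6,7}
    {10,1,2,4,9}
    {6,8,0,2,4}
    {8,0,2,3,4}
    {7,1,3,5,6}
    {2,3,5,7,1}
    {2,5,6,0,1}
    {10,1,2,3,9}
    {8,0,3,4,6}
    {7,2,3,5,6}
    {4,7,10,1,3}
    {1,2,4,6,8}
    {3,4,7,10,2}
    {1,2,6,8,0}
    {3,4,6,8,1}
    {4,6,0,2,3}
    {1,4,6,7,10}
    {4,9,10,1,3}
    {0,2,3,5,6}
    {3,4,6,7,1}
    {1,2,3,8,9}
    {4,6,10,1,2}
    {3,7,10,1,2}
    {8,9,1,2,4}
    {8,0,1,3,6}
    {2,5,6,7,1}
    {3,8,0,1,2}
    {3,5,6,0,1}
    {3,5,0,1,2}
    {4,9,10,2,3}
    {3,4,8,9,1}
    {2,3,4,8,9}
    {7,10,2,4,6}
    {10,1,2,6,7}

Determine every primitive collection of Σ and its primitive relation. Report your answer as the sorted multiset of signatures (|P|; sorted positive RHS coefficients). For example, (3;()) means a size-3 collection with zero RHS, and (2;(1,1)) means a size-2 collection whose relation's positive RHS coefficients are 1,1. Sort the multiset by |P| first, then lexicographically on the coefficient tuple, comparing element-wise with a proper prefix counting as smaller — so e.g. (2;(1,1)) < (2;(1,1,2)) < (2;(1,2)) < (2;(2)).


Minimal non-faces — 17 found among 11 rays, 34 max cones:

  {6,9}:  v_{6} + v_{9} = 0 ; sig = (2;())
  {8,10}:  v_{8} + v_{10} = 0 ; sig = (2;())
  {4,5}:  v_{4} + v_{5} = v_{6} ; sig = (2;(1))
  {5,8}:  v_{5} + v_{8} = v_{0} + v_{1} ; sig = (2;(1,1))
  {7,8}:  v_{7} + v_{8} = v_{3} + v_{6} ; sig = (2;(1,1))
  {7,9}:  v_{7} + v_{9} = v_{3} + v_{10} ; sig = (2;(1,1))
  {0,9}:  v_{0} + v_{9} = v_{2} + v_{3} + v_{8} ; sig = (2;(1,1,1))
  {0,10}:  v_{0} + v_{10} = v_{2} + v_{3} + v_{6} ; sig = (2;(1,1,1))
  {5,9}:  v_{5} + v_{9} = v_{1} + v_{2} + v_{3} ; sig = (2;(1,1,1))
  {5,10}:  v_{5} + v_{10} = v_{1} + v_{2} + v_{7} ; sig = (2;(1,1,1))
  {0,7}:  v_{0} + v_{7} = v_{2} + 2·v_{3} + 2·v_{6} ; sig = (2;(1,2,2))
  {3,6,10}:  v_{3} + v_{6} + v_{10} = v_{7} ; sig = (3;(1))
  {0,1,4}:  v_{0} + v_{1} + v_{4} = v_{6} + v_{8} ; sig = (3;(1,1))
  {1,2,3,4}:  v_{1} + v_{2} + v_{3} + v_{4} = 0 ; sig = (4;())
  {1,2,3,6}:  v_{1} + v_{2} + v_{3} + v_{6} = v_{5} ; sig = (4;(1))
  {2,3,6,8}:  v_{2} + v_{3} + v_{6} + v_{8} = v_{0} ; sig = (4;(1))
  {1,2,4,7}:  v_{1} + v_{2} + v_{4} + v_{7} = v_{6} + v_{10} ; sig = (4;(1,1))

so the primitive-relation signature multiset is
    |P|=2: 11 collections, coeffs (), (), (1), (1,1), (1,1), (1,1), (1,1,1), (1,1,1), (1,1,1), (1,1,1), (1,2,2)
    |P|=3: 2 collections, coeffs (1), (1,1)
    |P|=4: 4 collections, coeffs (), (1), (1), (1,1)


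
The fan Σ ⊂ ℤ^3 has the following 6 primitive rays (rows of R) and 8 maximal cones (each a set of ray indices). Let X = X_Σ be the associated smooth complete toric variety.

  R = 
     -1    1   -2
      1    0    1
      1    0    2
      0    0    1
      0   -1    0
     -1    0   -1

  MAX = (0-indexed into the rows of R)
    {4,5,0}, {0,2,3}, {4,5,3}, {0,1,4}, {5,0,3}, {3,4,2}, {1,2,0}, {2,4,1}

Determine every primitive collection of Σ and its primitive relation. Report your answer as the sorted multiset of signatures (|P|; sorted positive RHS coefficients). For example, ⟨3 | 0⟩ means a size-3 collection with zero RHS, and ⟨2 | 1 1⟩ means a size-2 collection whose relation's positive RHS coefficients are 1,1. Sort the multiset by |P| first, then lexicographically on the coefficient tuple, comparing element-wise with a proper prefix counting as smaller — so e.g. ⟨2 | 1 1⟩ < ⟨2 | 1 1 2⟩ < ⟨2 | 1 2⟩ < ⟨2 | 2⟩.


Primitive collections (5):

  • {1,5}:  v_{1} + v_{5} = 0 ; sig = ⟨2 | 0⟩
  • {1,3}:  v_{1} + v_{3} = v_{2} ; sig = ⟨2 | 1⟩
  • {2,5}:  v_{2} + v_{5} = v_{3} ; sig = ⟨2 | 1⟩
  • {0,2,4}:  v_{0} + v_{2} + v_{4} = 0 ; sig = ⟨3 | 0⟩
  • {0,3,4}:  v_{0} + v_{3} + v_{4} = v_{5} ; sig = ⟨3 | 1⟩

Hence PRS(X_Σ) =
[⟨2 | 0⟩, ⟨2 | 1⟩, ⟨2 | 1⟩, ⟨3 | 0⟩, ⟨3 | 1⟩]


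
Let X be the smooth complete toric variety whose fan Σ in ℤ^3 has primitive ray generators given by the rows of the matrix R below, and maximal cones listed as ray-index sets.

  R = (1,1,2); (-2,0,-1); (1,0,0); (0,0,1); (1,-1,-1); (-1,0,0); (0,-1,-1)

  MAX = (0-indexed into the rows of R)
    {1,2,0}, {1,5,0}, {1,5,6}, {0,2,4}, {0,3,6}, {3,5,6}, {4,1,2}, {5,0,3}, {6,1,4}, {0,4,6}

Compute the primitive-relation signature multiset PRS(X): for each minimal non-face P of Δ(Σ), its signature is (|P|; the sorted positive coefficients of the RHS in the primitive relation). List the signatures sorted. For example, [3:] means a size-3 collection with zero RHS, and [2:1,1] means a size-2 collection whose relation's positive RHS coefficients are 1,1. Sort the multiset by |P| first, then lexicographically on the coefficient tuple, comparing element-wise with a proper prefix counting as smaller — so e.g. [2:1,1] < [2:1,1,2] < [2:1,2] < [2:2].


|primitive collections| = 9. Relations:

  P = {2,5}:  v_{2} + v_{5} = 0  →  sig = [2:]
  P = {2,6}:  v_{2} + v_{6} = v_{4}  →  sig = [2:1]
  P = {4,5}:  v_{4} + v_{5} = v_{6}  →  sig = [2:1]
  P = {2,3}:  v_{2} + v_{3} = v_{0} + v_{6}  →  sig = [2:1,1]
  P = {3,4}:  v_{3} + v_{4} = v_{0} + 2·v_{6}  →  sig = [2:1,2]
  P = {1,3}:  v_{1} + v_{3} = 2·v_{5}  →  sig = [2:2]
  P = {0,1,4}:  v_{0} + v_{1} + v_{4} = 0  →  sig = [3:]
  P = {0,1,6}:  v_{0} + v_{1} + v_{6} = v_{5}  →  sig = [3:1]
  P = {0,5,6}:  v_{0} + v_{5} + v_{6} = v_{3}  →  sig = [3:1]

Sorted signature multiset PRS(X):
    |P|=2: 6 collections, coeffs (), (1), (1), (1,1), (1,2), (2)
    |P|=3: 3 collections, coeffs (), (1), (1)


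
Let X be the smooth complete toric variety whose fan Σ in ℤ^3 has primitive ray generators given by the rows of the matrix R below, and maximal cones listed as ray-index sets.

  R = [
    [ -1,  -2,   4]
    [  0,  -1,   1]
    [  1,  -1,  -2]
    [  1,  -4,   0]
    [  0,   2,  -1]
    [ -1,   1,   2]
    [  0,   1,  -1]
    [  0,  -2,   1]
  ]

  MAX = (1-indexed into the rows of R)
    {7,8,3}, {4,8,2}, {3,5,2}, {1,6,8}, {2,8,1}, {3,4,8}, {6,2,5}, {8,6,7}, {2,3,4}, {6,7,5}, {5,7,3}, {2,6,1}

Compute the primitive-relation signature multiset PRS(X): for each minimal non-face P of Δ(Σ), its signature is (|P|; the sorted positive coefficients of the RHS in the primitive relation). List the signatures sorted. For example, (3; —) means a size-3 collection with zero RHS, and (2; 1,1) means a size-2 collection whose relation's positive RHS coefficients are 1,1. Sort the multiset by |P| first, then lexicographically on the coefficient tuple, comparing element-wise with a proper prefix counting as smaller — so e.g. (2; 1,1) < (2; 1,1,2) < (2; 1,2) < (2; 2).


Minimal non-faces — 12 found among 8 rays, 12 max cones:

  • {2,7}:  v_{2} + v_{7} = 0  ⇒ sig = (2; —)
  • {3,6}:  v_{3} + v_{6} = 0  ⇒ sig = (2; —)
  • {5,8}:  v_{5} + v_{8} = 0  ⇒ sig = (2; —)
  • {1,3}:  v_{1} + v_{3} = v_{2} + v_{8}  ⇒ sig = (2; 1,1)
  • {1,5}:  v_{1} + v_{5} = v_{2} + v_{6}  ⇒ sig = (2; 1,1)
  • {1,7}:  v_{1} + v_{7} = v_{6} + v_{8}  ⇒ sig = (2; 1,1)
  • {4,5}:  v_{4} + v_{5} = v_{2} + v_{3}  ⇒ sig = (2; 1,1)
  • {4,6}:  v_{4} + v_{6} = v_{2} + v_{8}  ⇒ sig = (2; 1,1)
  • {4,7}:  v_{4} + v_{7} = v_{3} + v_{8}  ⇒ sig = (2; 1,1)
  • {1,4}:  v_{1} + v_{4} = 2·v_{2} + 2·v_{8}  ⇒ sig = (2; 2,2)
  • {2,3,8}:  v_{2} + v_{3} + v_{8} = v_{4}  ⇒ sig = (3; 1)
  • {2,6,8}:  v_{2} + v_{6} + v_{8} = v_{1}  ⇒ sig = (3; 1)

Signatures (|P|; sorted positive RHS coefficients), sorted:
    (2; —)
    (2; —)
    (2; —)
    (2; 1,1)
    (2; 1,1)
    (2; 1,1)
    (2; 1,1)
    (2; 1,1)
    (2; 1,1)
    (2; 2,2)
    (3; 1)
    (3; 1)


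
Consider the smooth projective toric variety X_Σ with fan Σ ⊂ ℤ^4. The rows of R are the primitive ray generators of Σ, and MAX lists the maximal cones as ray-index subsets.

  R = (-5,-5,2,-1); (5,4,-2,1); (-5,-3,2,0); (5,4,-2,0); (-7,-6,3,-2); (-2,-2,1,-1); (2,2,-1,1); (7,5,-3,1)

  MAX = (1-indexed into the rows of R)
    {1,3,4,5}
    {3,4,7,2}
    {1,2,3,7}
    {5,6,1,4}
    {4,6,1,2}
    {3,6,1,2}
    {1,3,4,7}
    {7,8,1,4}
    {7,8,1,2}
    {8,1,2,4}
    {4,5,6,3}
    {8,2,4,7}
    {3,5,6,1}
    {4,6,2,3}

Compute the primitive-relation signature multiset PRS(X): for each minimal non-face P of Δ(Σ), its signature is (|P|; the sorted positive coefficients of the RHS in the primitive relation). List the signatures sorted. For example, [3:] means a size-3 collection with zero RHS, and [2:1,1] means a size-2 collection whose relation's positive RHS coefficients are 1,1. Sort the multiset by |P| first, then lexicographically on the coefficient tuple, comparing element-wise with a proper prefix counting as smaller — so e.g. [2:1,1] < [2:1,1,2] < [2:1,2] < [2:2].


|primitive collections| = 9. Relations:

  P={6,7}:  v_{6} + v_{7} = 0  so sig = [2:]
  P={2,5}:  v_{2} + v_{5} = v_{6}  so sig = [2:1]
  P={3,8}:  v_{3} + v_{8} = v_{7}  so sig = [2:1]
  P={5,8}:  v_{5} + v_{8} = v_{1} + v_{4}  so sig = [2:1,1]
  P={5,7}:  v_{5} + v_{7} = v_{1} + v_{3} + v_{4}  so sig = [2:1,1,1]
  P={6,8}:  v_{6} + v_{8} = v_{1} + v_{2} + v_{4}  so sig = [2:1,1,1]
  P={1,2,3,4}:  v_{1} + v_{2} + v_{3} + v_{4} = 0  so sig = [4:]
  P={1,2,4,7}:  v_{1} + v_{2} + v_{4} + v_{7} = v_{8}  so sig = [4:1]
  P={1,3,4,6}:  v_{1} + v_{3} + v_{4} + v_{6} = v_{5}  so sig = [4:1]

Hence PRS(X_Σ) =
    [2:]
    [2:1]
    [2:1]
    [2:1,1]
    [2:1,1,1]
    [2:1,1,1]
    [4:]
    [4:1]
    [4:1]


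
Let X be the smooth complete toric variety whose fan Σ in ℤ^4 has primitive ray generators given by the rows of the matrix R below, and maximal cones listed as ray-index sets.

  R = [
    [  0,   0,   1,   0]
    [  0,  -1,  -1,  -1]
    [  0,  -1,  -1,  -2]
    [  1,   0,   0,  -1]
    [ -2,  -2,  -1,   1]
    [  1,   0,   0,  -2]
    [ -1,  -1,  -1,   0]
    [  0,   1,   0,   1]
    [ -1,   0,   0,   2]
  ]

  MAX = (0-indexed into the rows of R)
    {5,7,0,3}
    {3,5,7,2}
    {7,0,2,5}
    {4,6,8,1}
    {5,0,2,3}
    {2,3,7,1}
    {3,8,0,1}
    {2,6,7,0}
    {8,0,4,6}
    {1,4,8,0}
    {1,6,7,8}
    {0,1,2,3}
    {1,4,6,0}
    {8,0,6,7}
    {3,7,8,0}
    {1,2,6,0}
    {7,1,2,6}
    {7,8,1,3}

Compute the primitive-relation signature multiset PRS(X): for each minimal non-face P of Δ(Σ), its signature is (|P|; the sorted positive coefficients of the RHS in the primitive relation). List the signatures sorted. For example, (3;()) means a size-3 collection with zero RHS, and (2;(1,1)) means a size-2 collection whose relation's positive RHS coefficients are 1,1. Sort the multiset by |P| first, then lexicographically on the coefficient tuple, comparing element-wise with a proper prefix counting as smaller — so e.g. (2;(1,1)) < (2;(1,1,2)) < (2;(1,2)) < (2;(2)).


12 minimal non-faces of Δ(Σ) (on 9 rays):

  • {5,8}:  v_{5} + v_{8} = 0 ; sig = (2;())
  • {2,8}:  v_{2} + v_{8} = v_{6} ; sig = (2;(1))
  • {3,6}:  v_{3} + v_{6} = v_{1} ; sig = (2;(1))
  • {5,6}:  v_{5} + v_{6} = v_{2} ; sig = (2;(1))
  • {1,5}:  v_{1} + v_{5} = v_{2} + v_{3} ; sig = (2;(1,1))
  • {4,7}:  v_{4} + v_{7} = v_{6} + v_{8} ; sig = (2;(1,1))
  • {4,5}:  v_{4} + v_{5} = v_{0} + v_{1} + v_{6} ; sig = (2;(1,1,1))
  • {2,4}:  v_{2} + v_{4} = v_{0} + v_{1} + 2·v_{6} ; sig = (2;(1,1,2))
  • {3,4}:  v_{3} + v_{4} = v_{0} + 2·v_{1} + v_{8} ; sig = (2;(1,1,2))
  • {0,1,7}:  v_{0} + v_{1} + v_{7} = 0 ; sig = (3;())
  • {0,1,6,8}:  v_{0} + v_{1} + v_{6} + v_{8} = v_{4} ; sig = (4;(1))
  • {0,2,3,7}:  v_{0} + v_{2} + v_{3} + v_{7} = v_{5} ; sig = (4;(1))

Sorted signature multiset PRS(X):
{ (2;()),  (2;(1)) ×3,  (2;(1,1)) ×2,  (2;(1,1,1)),  (2;(1,1,2)) ×2,  (3;()),  (4;(1)) ×2 }


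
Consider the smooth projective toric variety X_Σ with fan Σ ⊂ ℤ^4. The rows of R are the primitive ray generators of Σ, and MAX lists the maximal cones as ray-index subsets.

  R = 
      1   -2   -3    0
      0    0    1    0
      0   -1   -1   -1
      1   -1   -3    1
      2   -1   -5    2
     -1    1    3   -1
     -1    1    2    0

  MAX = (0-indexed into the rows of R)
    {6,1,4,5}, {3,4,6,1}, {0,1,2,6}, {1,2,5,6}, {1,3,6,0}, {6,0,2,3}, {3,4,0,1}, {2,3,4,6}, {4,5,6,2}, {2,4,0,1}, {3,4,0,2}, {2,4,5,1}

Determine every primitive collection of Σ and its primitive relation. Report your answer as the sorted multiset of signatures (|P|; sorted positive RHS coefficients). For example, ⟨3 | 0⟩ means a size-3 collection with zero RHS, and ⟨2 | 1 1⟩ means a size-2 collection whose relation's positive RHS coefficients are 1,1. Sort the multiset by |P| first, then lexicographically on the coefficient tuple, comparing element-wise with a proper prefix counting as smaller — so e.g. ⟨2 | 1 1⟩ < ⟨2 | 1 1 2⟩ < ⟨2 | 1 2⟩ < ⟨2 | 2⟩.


5 collections generate NE(X_Σ); each relation:

  {3,5}:  v_{3} + v_{5} = 0  →  sig = ⟨2 | 0⟩
  {0,5}:  v_{0} + v_{5} = v_{1} + v_{2}  →  sig = ⟨2 | 1 1⟩
  {1,2,3}:  v_{1} + v_{2} + v_{3} = v_{0}  →  sig = ⟨3 | 1⟩
  {0,4,6}:  v_{0} + v_{4} + v_{6} = 2·v_{3}  →  sig = ⟨3 | 2⟩
  {1,2,4,6}:  v_{1} + v_{2} + v_{4} + v_{6} = v_{3}  →  sig = ⟨4 | 1⟩

Hence PRS(X_Σ) =
    ⟨2 | 0⟩
    ⟨2 | 1 1⟩
    ⟨3 | 1⟩
    ⟨3 | 2⟩
    ⟨4 | 1⟩


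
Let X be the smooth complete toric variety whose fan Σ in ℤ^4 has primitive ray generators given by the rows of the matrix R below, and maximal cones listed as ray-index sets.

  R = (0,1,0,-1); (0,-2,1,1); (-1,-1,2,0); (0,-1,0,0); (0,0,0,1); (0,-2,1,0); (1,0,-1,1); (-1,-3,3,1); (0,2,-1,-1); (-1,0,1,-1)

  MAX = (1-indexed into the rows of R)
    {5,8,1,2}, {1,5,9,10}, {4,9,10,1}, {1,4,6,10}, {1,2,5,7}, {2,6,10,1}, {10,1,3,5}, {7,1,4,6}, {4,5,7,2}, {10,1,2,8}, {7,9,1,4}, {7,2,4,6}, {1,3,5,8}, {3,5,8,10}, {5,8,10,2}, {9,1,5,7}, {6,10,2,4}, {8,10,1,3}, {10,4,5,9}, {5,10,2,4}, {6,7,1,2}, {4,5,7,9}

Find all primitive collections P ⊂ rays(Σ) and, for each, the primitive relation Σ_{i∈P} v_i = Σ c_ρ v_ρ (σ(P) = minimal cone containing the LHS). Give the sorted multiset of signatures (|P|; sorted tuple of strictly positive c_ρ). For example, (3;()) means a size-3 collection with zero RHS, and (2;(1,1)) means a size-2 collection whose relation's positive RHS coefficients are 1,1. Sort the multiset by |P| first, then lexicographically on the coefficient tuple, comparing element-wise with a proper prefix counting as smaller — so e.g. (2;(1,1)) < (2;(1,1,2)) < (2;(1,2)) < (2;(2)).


17 minimal non-faces of Δ(Σ) (on 10 rays):

  P = {2,9}:  v_{2} + v_{9} = 0  →  sig = (2;())
  P = {7,10}:  v_{7} + v_{10} = 0  →  sig = (2;())
  P = {2,3}:  v_{2} + v_{3} = v_{8}  →  sig = (2;(1))
  P = {5,6}:  v_{5} + v_{6} = v_{2}  →  sig = (2;(1))
  P = {8,9}:  v_{8} + v_{9} = v_{3}  →  sig = (2;(1))
  P = {3,4}:  v_{3} + v_{4} = v_{2} + v_{10}  →  sig = (2;(1,1))
  P = {6,9}:  v_{6} + v_{9} = v_{1} + v_{4}  →  sig = (2;(1,1))
  P = {3,7}:  v_{3} + v_{7} = v_{1} + v_{2} + v_{5}  →  sig = (2;(1,1,1))
  P = {3,9}:  v_{3} + v_{9} = v_{1} + v_{5} + v_{10}  →  sig = (2;(1,1,1))
  P = {3,6}:  v_{3} + v_{6} = v_{1} + 2·v_{2} + v_{10}  →  sig = (2;(1,1,2))
  P = {7,8}:  v_{7} + v_{8} = v_{1} + 2·v_{2} + v_{5}  →  sig = (2;(1,1,2))
  P = {6,8}:  v_{6} + v_{8} = v_{1} + 3·v_{2} + v_{10}  →  sig = (2;(1,1,3))
  P = {4,8}:  v_{4} + v_{8} = 2·v_{2} + v_{10}  →  sig = (2;(1,2))
  P = {1,4,5}:  v_{1} + v_{4} + v_{5} = 0  →  sig = (3;())
  P = {1,2,4}:  v_{1} + v_{2} + v_{4} = v_{6}  →  sig = (3;(1))
  P = {1,2,5,10}:  v_{1} + v_{2} + v_{5} + v_{10} = v_{3}  →  sig = (4;(1))
  P = {1,5,8,10}:  v_{1} + v_{5} + v_{8} + v_{10} = 2·v_{3}  →  sig = (4;(2))

Sorted signature multiset PRS(X):
{ (2;()) ×2,  (2;(1)) ×3,  (2;(1,1)) ×2,  (2;(1,1,1)) ×2,  (2;(1,1,2)) ×2,  (2;(1,1,3)),  (2;(1,2)),  (3;()),  (3;(1)),  (4;(1)),  (4;(2)) }


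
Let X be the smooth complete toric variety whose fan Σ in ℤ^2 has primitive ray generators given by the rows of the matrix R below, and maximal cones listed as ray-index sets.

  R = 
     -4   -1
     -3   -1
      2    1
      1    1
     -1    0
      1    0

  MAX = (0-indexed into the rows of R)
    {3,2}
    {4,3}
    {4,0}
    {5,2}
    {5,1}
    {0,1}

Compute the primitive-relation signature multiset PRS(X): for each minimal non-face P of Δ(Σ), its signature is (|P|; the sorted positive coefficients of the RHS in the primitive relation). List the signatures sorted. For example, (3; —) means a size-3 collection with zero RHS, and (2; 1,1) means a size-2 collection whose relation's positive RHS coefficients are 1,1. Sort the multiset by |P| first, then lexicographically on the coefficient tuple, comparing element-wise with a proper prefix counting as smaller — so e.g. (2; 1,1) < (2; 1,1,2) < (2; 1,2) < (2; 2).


Minimal non-faces — 9 found among 6 rays, 6 max cones:

  P = {4,5}:  v_{4} + v_{5} = 0  so sig = (2; —)
  P = {0,5}:  v_{0} + v_{5} = v_{1}  so sig = (2; 1)
  P = {1,2}:  v_{1} + v_{2} = v_{4}  so sig = (2; 1)
  P = {1,4}:  v_{1} + v_{4} = v_{0}  so sig = (2; 1)
  P = {2,4}:  v_{2} + v_{4} = v_{3}  so sig = (2; 1)
  P = {3,5}:  v_{3} + v_{5} = v_{2}  so sig = (2; 1)
  P = {0,2}:  v_{0} + v_{2} = 2·v_{4}  so sig = (2; 2)
  P = {1,3}:  v_{1} + v_{3} = 2·v_{4}  so sig = (2; 2)
  P = {0,3}:  v_{0} + v_{3} = 3·v_{4}  so sig = (2; 3)

Sorted signature multiset PRS(X):
    |P|=2: 9 collections, coeffs (), (1), (1), (1), (1), (1), (2), (2), (3)


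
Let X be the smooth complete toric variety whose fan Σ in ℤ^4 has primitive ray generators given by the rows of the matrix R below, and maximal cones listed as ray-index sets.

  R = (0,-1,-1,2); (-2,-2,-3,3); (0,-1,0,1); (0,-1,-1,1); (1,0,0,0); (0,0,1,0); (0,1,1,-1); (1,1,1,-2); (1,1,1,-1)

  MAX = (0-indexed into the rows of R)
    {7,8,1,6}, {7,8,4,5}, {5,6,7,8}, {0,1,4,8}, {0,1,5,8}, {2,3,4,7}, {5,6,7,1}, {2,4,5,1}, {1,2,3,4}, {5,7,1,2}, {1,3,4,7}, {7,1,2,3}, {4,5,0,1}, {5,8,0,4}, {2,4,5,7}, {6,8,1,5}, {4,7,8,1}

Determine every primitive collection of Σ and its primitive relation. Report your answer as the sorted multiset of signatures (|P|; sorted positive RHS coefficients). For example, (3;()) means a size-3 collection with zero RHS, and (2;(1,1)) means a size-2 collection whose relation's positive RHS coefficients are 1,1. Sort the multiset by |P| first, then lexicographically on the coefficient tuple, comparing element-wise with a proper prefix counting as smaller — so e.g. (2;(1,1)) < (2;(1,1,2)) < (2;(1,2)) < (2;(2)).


Minimal non-faces — 14 found among 9 rays, 17 max cones:

  {3,6}:  v_{3} + v_{6} = 0  ⟹  sig = (2;())
  {0,7}:  v_{0} + v_{7} = v_{4}  ⟹  sig = (2;(1))
  {2,6}:  v_{2} + v_{6} = v_{5}  ⟹  sig = (2;(1))
  {3,5}:  v_{3} + v_{5} = v_{2}  ⟹  sig = (2;(1))
  {3,8}:  v_{3} + v_{8} = v_{4}  ⟹  sig = (2;(1))
  {4,6}:  v_{4} + v_{6} = v_{8}  ⟹  sig = (2;(1))
  {2,8}:  v_{2} + v_{8} = v_{4} + v_{5}  ⟹  sig = (2;(1,1))
  {0,3}:  v_{0} + v_{3} = v_{1} + 2·v_{4} + v_{5}  ⟹  sig = (2;(1,1,2))
  {0,6}:  v_{0} + v_{6} = v_{1} + v_{5} + 2·v_{8}  ⟹  sig = (2;(1,1,2))
  {0,2}:  v_{0} + v_{2} = v_{1} + 2·v_{4} + 2·v_{5}  ⟹  sig = (2;(1,2,2))
  {1,5,7,8}:  v_{1} + v_{5} + v_{7} + v_{8} = 0  ⟹  sig = (4;())
  {1,4,5,7}:  v_{1} + v_{4} + v_{5} + v_{7} = v_{3}  ⟹  sig = (4;(1))
  {1,4,5,8}:  v_{1} + v_{4} + v_{5} + v_{8} = v_{0}  ⟹  sig = (4;(1))
  {1,2,4,7}:  v_{1} + v_{2} + v_{4} + v_{7} = 2·v_{3}  ⟹  sig = (4;(2))

Signatures (|P|; sorted positive RHS coefficients), sorted:
    (2;())
    (2;(1))
    (2;(1))
    (2;(1))
    (2;(1))
    (2;(1))
    (2;(1,1))
    (2;(1,1,2))
    (2;(1,1,2))
    (2;(1,2,2))
    (4;())
    (4;(1))
    (4;(1))
    (4;(2))


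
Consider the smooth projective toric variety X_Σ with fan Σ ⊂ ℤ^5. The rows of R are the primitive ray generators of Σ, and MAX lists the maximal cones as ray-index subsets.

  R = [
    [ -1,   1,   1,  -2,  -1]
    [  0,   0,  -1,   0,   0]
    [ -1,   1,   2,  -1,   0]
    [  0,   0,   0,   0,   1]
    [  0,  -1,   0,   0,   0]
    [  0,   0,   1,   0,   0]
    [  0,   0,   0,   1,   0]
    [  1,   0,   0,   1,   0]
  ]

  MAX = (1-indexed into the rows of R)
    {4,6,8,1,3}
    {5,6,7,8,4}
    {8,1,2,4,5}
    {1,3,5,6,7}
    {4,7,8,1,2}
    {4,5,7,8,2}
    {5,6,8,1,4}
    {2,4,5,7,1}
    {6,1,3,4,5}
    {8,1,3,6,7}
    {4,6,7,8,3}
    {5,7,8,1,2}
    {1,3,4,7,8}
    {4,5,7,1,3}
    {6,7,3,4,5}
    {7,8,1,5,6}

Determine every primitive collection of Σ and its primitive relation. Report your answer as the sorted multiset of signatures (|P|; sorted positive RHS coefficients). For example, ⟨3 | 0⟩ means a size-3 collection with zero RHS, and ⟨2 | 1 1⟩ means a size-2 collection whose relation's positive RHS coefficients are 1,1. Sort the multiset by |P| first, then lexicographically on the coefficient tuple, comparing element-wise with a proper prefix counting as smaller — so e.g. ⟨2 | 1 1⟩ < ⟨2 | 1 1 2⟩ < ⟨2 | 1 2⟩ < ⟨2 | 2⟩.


5 collections generate NE(X_Σ); each relation:

  P = {2,6}:  v_{2} + v_{6} = 0 ; sig = ⟨2 | 0⟩
  P = {2,3}:  v_{2} + v_{3} = v_{1} + v_{4} + v_{7} ; sig = ⟨2 | 1 1 1⟩
  P = {3,5,8}:  v_{3} + v_{5} + v_{8} = 2·v_{6} ; sig = ⟨3 | 2⟩
  P = {1,4,6,7}:  v_{1} + v_{4} + v_{6} + v_{7} = v_{3} ; sig = ⟨4 | 1⟩
  P = {1,4,5,7,8}:  v_{1} + v_{4} + v_{5} + v_{7} + v_{8} = v_{6} ; sig = ⟨5 | 1⟩

so the primitive-relation signature multiset is
{ ⟨2 | 0⟩,  ⟨2 | 1 1 1⟩,  ⟨3 | 2⟩,  ⟨4 | 1⟩,  ⟨5 | 1⟩ }


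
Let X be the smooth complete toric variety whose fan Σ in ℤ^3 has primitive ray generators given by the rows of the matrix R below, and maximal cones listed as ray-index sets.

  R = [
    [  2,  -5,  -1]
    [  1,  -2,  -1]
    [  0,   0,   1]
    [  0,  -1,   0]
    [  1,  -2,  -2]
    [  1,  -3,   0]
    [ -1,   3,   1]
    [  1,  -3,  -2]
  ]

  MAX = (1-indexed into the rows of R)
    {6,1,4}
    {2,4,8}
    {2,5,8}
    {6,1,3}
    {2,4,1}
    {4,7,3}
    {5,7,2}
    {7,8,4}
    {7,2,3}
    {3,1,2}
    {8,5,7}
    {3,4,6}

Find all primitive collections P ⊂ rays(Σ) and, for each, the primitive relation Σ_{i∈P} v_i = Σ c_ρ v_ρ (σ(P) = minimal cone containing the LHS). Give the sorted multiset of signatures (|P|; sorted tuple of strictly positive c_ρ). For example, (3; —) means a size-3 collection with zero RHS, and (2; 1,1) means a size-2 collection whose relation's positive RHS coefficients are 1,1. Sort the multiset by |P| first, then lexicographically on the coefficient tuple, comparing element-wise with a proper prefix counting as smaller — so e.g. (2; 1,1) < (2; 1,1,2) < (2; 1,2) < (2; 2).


Minimal non-faces — 14 found among 8 rays, 12 max cones:

  P = {2,6}:  v_{2} + v_{6} = v_{1} ; sig = (2; 1)
  P = {3,5}:  v_{3} + v_{5} = v_{2} ; sig = (2; 1)
  P = {4,5}:  v_{4} + v_{5} = v_{8} ; sig = (2; 1)
  P = {6,7}:  v_{6} + v_{7} = v_{3} ; sig = (2; 1)
  P = {1,7}:  v_{1} + v_{7} = v_{2} + v_{3} ; sig = (2; 1,1)
  P = {3,8}:  v_{3} + v_{8} = v_{2} + v_{4} ; sig = (2; 1,1)
  P = {5,6}:  v_{5} + v_{6} = 2·v_{2} + v_{4} ; sig = (2; 1,2)
  P = {1,5}:  v_{1} + v_{5} = 3·v_{2} + v_{4} ; sig = (2; 1,3)
  P = {6,8}:  v_{6} + v_{8} = 2·v_{2} + 2·v_{4} ; sig = (2; 2,2)
  P = {1,8}:  v_{1} + v_{8} = 3·v_{2} + 2·v_{4} ; sig = (2; 2,3)
  P = {2,4,7}:  v_{2} + v_{4} + v_{7} = 0 ; sig = (3; —)
  P = {2,3,4}:  v_{2} + v_{3} + v_{4} = v_{6} ; sig = (3; 1)
  P = {2,7,8}:  v_{2} + v_{7} + v_{8} = v_{5} ; sig = (3; 1)
  P = {1,3,4}:  v_{1} + v_{3} + v_{4} = 2·v_{6} ; sig = (3; 2)

Signatures (|P|; sorted positive RHS coefficients), sorted:
{ (2; 1) ×4,  (2; 1,1) ×2,  (2; 1,2),  (2; 1,3),  (2; 2,2),  (2; 2,3),  (3; —),  (3; 1) ×2,  (3; 2) }


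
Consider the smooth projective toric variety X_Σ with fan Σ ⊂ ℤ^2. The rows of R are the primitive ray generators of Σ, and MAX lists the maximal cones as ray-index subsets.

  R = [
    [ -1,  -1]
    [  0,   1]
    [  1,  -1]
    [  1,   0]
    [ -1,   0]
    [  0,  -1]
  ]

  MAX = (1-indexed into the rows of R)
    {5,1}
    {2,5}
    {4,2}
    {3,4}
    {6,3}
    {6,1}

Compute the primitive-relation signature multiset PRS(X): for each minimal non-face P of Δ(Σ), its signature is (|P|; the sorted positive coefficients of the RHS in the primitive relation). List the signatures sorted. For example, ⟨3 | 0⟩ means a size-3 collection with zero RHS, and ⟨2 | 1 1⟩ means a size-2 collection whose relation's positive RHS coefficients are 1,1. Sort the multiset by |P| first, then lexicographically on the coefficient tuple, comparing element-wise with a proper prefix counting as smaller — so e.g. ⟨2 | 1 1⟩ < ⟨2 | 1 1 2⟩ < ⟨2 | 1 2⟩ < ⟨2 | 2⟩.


9 collections generate NE(X_Σ); each relation:

  • {2,6}:  v_{2} + v_{6} = 0 ; sig = ⟨2 | 0⟩
  • {4,5}:  v_{4} + v_{5} = 0 ; sig = ⟨2 | 0⟩
  • {1,2}:  v_{1} + v_{2} = v_{5} ; sig = ⟨2 | 1⟩
  • {1,4}:  v_{1} + v_{4} = v_{6} ; sig = ⟨2 | 1⟩
  • {2,3}:  v_{2} + v_{3} = v_{4} ; sig = ⟨2 | 1⟩
  • {3,5}:  v_{3} + v_{5} = v_{6} ; sig = ⟨2 | 1⟩
  • {4,6}:  v_{4} + v_{6} = v_{3} ; sig = ⟨2 | 1⟩
  • {5,6}:  v_{5} + v_{6} = v_{1} ; sig = ⟨2 | 1⟩
  • {1,3}:  v_{1} + v_{3} = 2·v_{6} ; sig = ⟨2 | 2⟩

Hence PRS(X_Σ) =
    |P|=2: 9 collections, coeffs (), (), (1), (1), (1), (1), (1), (1), (2)


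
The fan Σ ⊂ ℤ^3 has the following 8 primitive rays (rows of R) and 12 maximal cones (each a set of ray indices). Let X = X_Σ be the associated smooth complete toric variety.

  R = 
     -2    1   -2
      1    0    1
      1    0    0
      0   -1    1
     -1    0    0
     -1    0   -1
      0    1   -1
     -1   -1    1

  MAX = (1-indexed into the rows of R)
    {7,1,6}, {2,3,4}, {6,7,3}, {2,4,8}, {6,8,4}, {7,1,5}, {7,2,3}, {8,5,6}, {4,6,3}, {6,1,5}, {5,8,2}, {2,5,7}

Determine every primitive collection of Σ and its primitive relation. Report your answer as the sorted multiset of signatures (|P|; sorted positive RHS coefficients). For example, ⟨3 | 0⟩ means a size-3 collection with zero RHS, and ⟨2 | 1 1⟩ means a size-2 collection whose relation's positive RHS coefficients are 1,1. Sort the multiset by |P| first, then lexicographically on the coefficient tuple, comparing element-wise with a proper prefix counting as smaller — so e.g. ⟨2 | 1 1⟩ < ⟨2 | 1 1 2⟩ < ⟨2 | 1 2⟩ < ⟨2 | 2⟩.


Primitive collections (11):

  • {2,6}:  v_{2} + v_{6} = 0  ⟹  sig = ⟨2 | 0⟩
  • {3,5}:  v_{3} + v_{5} = 0  ⟹  sig = ⟨2 | 0⟩
  • {4,7}:  v_{4} + v_{7} = 0  ⟹  sig = ⟨2 | 0⟩
  • {3,8}:  v_{3} + v_{8} = v_{4}  ⟹  sig = ⟨2 | 1⟩
  • {4,5}:  v_{4} + v_{5} = v_{8}  ⟹  sig = ⟨2 | 1⟩
  • {7,8}:  v_{7} + v_{8} = v_{5}  ⟹  sig = ⟨2 | 1⟩
  • {1,2}:  v_{1} + v_{2} = v_{5} + v_{7}  ⟹  sig = ⟨2 | 1 1⟩
  • {1,3}:  v_{1} + v_{3} = v_{6} + v_{7}  ⟹  sig = ⟨2 | 1 1⟩
  • {1,4}:  v_{1} + v_{4} = v_{5} + v_{6}  ⟹  sig = ⟨2 | 1 1⟩
  • {1,8}:  v_{1} + v_{8} = 2·v_{5} + v_{6}  ⟹  sig = ⟨2 | 1 2⟩
  • {5,6,7}:  v_{5} + v_{6} + v_{7} = v_{1}  ⟹  sig = ⟨3 | 1⟩

Hence PRS(X_Σ) =
    ⟨2 | 0⟩
    ⟨2 | 0⟩
    ⟨2 | 0⟩
    ⟨2 | 1⟩
    ⟨2 | 1⟩
    ⟨2 | 1⟩
    ⟨2 | 1 1⟩
    ⟨2 | 1 1⟩
    ⟨2 | 1 1⟩
    ⟨2 | 1 2⟩
    ⟨3 | 1⟩


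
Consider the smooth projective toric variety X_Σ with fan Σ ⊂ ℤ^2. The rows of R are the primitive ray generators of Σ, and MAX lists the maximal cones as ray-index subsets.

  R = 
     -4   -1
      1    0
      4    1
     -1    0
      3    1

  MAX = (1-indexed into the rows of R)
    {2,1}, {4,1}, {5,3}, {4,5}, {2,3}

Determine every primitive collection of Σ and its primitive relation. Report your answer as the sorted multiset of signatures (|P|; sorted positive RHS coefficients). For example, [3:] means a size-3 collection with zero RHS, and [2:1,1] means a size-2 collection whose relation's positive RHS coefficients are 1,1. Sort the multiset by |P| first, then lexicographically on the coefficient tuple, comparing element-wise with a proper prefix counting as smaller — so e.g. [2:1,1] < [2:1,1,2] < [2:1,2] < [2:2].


5 minimal non-faces of Δ(Σ) (on 5 rays):

  {1,3}:  v_{1} + v_{3} = 0  ⇒ sig = [2:]
  {2,4}:  v_{2} + v_{4} = 0  ⇒ sig = [2:]
  {1,5}:  v_{1} + v_{5} = v_{4}  ⇒ sig = [2:1]
  {2,5}:  v_{2} + v_{5} = v_{3}  ⇒ sig = [2:1]
  {3,4}:  v_{3} + v_{4} = v_{5}  ⇒ sig = [2:1]

Signatures (|P|; sorted positive RHS coefficients), sorted:
    [2:]
    [2:]
    [2:1]
    [2:1]
    [2:1]


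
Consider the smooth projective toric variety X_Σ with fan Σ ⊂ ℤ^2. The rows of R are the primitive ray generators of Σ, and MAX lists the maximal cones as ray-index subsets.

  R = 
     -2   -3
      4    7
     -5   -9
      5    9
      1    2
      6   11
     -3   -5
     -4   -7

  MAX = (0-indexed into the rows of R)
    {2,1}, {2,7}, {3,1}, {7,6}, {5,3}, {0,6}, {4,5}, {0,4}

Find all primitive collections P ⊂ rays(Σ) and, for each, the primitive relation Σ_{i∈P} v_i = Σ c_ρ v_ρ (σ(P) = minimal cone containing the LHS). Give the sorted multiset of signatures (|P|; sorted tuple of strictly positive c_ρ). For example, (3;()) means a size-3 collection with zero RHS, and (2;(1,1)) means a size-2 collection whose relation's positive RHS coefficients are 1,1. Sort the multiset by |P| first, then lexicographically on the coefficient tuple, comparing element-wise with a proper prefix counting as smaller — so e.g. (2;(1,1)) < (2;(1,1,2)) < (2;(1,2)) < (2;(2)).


Σ has 20 primitive collections:

  P = {1,7}:  v_{1} + v_{7} = 0  ⇒ sig = (2;())
  P = {2,3}:  v_{2} + v_{3} = 0  ⇒ sig = (2;())
  P = {1,4}:  v_{1} + v_{4} = v_{3}  ⇒ sig = (2;(1))
  P = {1,6}:  v_{1} + v_{6} = v_{4}  ⇒ sig = (2;(1))
  P = {2,4}:  v_{2} + v_{4} = v_{7}  ⇒ sig = (2;(1))
  P = {2,5}:  v_{2} + v_{5} = v_{4}  ⇒ sig = (2;(1))
  P = {3,4}:  v_{3} + v_{4} = v_{5}  ⇒ sig = (2;(1))
  P = {3,7}:  v_{3} + v_{7} = v_{4}  ⇒ sig = (2;(1))
  P = {4,6}:  v_{4} + v_{6} = v_{0}  ⇒ sig = (2;(1))
  P = {4,7}:  v_{4} + v_{7} = v_{6}  ⇒ sig = (2;(1))
  P = {0,2}:  v_{0} + v_{2} = v_{6} + v_{7}  ⇒ sig = (2;(1,1))
  P = {0,1}:  v_{0} + v_{1} = 2·v_{4}  ⇒ sig = (2;(2))
  P = {0,7}:  v_{0} + v_{7} = 2·v_{6}  ⇒ sig = (2;(2))
  P = {1,5}:  v_{1} + v_{5} = 2·v_{3}  ⇒ sig = (2;(2))
  P = {2,6}:  v_{2} + v_{6} = 2·v_{7}  ⇒ sig = (2;(2))
  P = {3,6}:  v_{3} + v_{6} = 2·v_{4}  ⇒ sig = (2;(2))
  P = {5,7}:  v_{5} + v_{7} = 2·v_{4}  ⇒ sig = (2;(2))
  P = {0,3}:  v_{0} + v_{3} = 3·v_{4}  ⇒ sig = (2;(3))
  P = {5,6}:  v_{5} + v_{6} = 3·v_{4}  ⇒ sig = (2;(3))
  P = {0,5}:  v_{0} + v_{5} = 4·v_{4}  ⇒ sig = (2;(4))

Hence PRS(X_Σ) =
[(2;()), (2;()), (2;(1)), (2;(1)), (2;(1)), (2;(1)), (2;(1)), (2;(1)), (2;(1)), (2;(1)), (2;(1,1)), (2;(2)), (2;(2)), (2;(2)), (2;(2)), (2;(2)), (2;(2)), (2;(3)), (2;(3)), (2;(4))]


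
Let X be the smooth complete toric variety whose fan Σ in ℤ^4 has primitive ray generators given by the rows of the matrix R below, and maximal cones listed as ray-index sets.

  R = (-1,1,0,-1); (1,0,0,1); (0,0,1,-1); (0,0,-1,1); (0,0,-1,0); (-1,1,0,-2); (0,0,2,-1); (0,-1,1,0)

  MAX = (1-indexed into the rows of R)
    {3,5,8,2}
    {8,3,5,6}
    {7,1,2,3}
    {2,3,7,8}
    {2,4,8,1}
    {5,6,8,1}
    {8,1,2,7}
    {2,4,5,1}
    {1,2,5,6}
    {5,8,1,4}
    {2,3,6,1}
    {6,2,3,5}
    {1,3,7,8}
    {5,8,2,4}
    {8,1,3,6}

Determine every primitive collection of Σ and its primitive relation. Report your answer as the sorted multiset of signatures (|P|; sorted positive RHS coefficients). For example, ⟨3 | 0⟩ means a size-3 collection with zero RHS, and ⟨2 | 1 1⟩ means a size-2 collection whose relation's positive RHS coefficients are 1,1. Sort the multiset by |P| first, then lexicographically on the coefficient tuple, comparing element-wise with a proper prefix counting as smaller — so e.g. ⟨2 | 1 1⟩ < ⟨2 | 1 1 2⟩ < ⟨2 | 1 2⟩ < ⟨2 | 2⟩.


Σ has 9 primitive collections:

  P={3,4}:  v_{3} + v_{4} = 0  →  sig = ⟨2 | 0⟩
  P={5,7}:  v_{5} + v_{7} = v_{3}  →  sig = ⟨2 | 1⟩
  P={4,6}:  v_{4} + v_{6} = v_{1} + v_{5}  →  sig = ⟨2 | 1 1⟩
  P={4,7}:  v_{4} + v_{7} = v_{1} + v_{2} + v_{8}  →  sig = ⟨2 | 1 1 1⟩
  P={6,7}:  v_{6} + v_{7} = v_{1} + 2·v_{3}  →  sig = ⟨2 | 1 2⟩
  P={1,3,5}:  v_{1} + v_{3} + v_{5} = v_{6}  →  sig = ⟨3 | 1⟩
  P={2,6,8}:  v_{2} + v_{6} + v_{8} = v_{3}  →  sig = ⟨3 | 1⟩
  P={1,2,5,8}:  v_{1} + v_{2} + v_{5} + v_{8} = 0  →  sig = ⟨4 | 0⟩
  P={1,2,3,8}:  v_{1} + v_{2} + v_{3} + v_{8} = v_{7}  →  sig = ⟨4 | 1⟩

Signatures (|P|; sorted positive RHS coefficients), sorted:
{ ⟨2 | 0⟩,  ⟨2 | 1⟩,  ⟨2 | 1 1⟩,  ⟨2 | 1 1 1⟩,  ⟨2 | 1 2⟩,  ⟨3 | 1⟩ ×2,  ⟨4 | 0⟩,  ⟨4 | 1⟩ }
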